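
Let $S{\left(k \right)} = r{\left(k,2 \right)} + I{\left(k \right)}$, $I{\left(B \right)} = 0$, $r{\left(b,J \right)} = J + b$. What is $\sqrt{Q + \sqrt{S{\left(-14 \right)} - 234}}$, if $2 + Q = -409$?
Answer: $\sqrt{-411 + i \sqrt{246}} \approx 0.3868 + 20.277 i$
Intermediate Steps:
$Q = -411$ ($Q = -2 - 409 = -411$)
$S{\left(k \right)} = 2 + k$ ($S{\left(k \right)} = \left(2 + k\right) + 0 = 2 + k$)
$\sqrt{Q + \sqrt{S{\left(-14 \right)} - 234}} = \sqrt{-411 + \sqrt{\left(2 - 14\right) - 234}} = \sqrt{-411 + \sqrt{-12 - 234}} = \sqrt{-411 + \sqrt{-246}} = \sqrt{-411 + i \sqrt{246}}$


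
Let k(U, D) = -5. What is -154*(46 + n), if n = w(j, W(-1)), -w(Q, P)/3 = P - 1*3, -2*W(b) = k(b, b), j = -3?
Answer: -7315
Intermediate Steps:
W(b) = 5/2 (W(b) = -1/2*(-5) = 5/2)
w(Q, P) = 9 - 3*P (w(Q, P) = -3*(P - 1*3) = -3*(P - 3) = -3*(-3 + P) = 9 - 3*P)
n = 3/2 (n = 9 - 3*5/2 = 9 - 15/2 = 3/2 ≈ 1.5000)
-154*(46 + n) = -154*(46 + 3/2) = -154*95/2 = -7315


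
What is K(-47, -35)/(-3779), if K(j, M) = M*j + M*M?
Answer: -2870/3779 ≈ -0.75946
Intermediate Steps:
K(j, M) = M² + M*j (K(j, M) = M*j + M² = M² + M*j)
K(-47, -35)/(-3779) = -35*(-35 - 47)/(-3779) = -35*(-82)*(-1/3779) = 2870*(-1/3779) = -2870/3779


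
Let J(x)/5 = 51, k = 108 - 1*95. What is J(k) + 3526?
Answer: 3781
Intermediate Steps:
k = 13 (k = 108 - 95 = 13)
J(x) = 255 (J(x) = 5*51 = 255)
J(k) + 3526 = 255 + 3526 = 3781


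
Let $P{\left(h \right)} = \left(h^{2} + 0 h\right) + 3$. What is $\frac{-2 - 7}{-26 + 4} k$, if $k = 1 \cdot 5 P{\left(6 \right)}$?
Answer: $\frac{1755}{22} \approx 79.773$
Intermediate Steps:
$P{\left(h \right)} = 3 + h^{2}$ ($P{\left(h \right)} = \left(h^{2} + 0\right) + 3 = h^{2} + 3 = 3 + h^{2}$)
$k = 195$ ($k = 1 \cdot 5 \left(3 + 6^{2}\right) = 5 \left(3 + 36\right) = 5 \cdot 39 = 195$)
$\frac{-2 - 7}{-26 + 4} k = \frac{-2 - 7}{-26 + 4} \cdot 195 = - \frac{9}{-22} \cdot 195 = \left(-9\right) \left(- \frac{1}{22}\right) 195 = \frac{9}{22} \cdot 195 = \frac{1755}{22}$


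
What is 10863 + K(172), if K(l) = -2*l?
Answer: 10519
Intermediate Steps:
K(l) = -2*l
10863 + K(172) = 10863 - 2*172 = 10863 - 344 = 10519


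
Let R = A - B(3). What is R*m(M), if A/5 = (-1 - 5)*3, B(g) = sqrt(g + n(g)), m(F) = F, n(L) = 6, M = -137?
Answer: 12741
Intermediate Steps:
B(g) = sqrt(6 + g) (B(g) = sqrt(g + 6) = sqrt(6 + g))
A = -90 (A = 5*((-1 - 5)*3) = 5*(-6*3) = 5*(-18) = -90)
R = -93 (R = -90 - sqrt(6 + 3) = -90 - sqrt(9) = -90 - 1*3 = -90 - 3 = -93)
R*m(M) = -93*(-137) = 12741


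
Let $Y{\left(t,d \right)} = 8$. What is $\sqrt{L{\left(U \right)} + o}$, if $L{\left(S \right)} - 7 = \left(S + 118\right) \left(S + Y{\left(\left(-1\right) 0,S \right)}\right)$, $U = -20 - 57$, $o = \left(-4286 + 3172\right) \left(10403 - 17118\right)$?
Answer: $2 \sqrt{1869422} \approx 2734.5$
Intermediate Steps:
$o = 7480510$ ($o = \left(-1114\right) \left(-6715\right) = 7480510$)
$U = -77$
$L{\left(S \right)} = 7 + \left(8 + S\right) \left(118 + S\right)$ ($L{\left(S \right)} = 7 + \left(S + 118\right) \left(S + 8\right) = 7 + \left(118 + S\right) \left(8 + S\right) = 7 + \left(8 + S\right) \left(118 + S\right)$)
$\sqrt{L{\left(U \right)} + o} = \sqrt{\left(951 + \left(-77\right)^{2} + 126 \left(-77\right)\right) + 7480510} = \sqrt{\left(951 + 5929 - 9702\right) + 7480510} = \sqrt{-2822 + 7480510} = \sqrt{7477688} = 2 \sqrt{1869422}$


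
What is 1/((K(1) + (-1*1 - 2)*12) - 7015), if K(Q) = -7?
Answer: -1/7058 ≈ -0.00014168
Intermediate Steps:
1/((K(1) + (-1*1 - 2)*12) - 7015) = 1/((-7 + (-1*1 - 2)*12) - 7015) = 1/((-7 + (-1 - 2)*12) - 7015) = 1/((-7 - 3*12) - 7015) = 1/((-7 - 36) - 7015) = 1/(-43 - 7015) = 1/(-7058) = -1/7058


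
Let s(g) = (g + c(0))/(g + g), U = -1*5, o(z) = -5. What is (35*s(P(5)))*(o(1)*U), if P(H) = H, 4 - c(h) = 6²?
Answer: -4725/2 ≈ -2362.5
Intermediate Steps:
c(h) = -32 (c(h) = 4 - 1*6² = 4 - 1*36 = 4 - 36 = -32)
U = -5
s(g) = (-32 + g)/(2*g) (s(g) = (g - 32)/(g + g) = (-32 + g)/((2*g)) = (-32 + g)*(1/(2*g)) = (-32 + g)/(2*g))
(35*s(P(5)))*(o(1)*U) = (35*((½)*(-32 + 5)/5))*(-5*(-5)) = (35*((½)*(⅕)*(-27)))*25 = (35*(-27/10))*25 = -189/2*25 = -4725/2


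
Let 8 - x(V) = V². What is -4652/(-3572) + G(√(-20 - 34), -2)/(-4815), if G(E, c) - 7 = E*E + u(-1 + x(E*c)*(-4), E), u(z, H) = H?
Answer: 5641816/4299795 - I*√6/1605 ≈ 1.3121 - 0.0015262*I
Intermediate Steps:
x(V) = 8 - V²
G(E, c) = 7 + E + E² (G(E, c) = 7 + (E*E + E) = 7 + (E² + E) = 7 + (E + E²) = 7 + E + E²)
-4652/(-3572) + G(√(-20 - 34), -2)/(-4815) = -4652/(-3572) + (7 + √(-20 - 34) + (√(-20 - 34))²)/(-4815) = -4652*(-1/3572) + (7 + √(-54) + (√(-54))²)*(-1/4815) = 1163/893 + (7 + 3*I*√6 + (3*I*√6)²)*(-1/4815) = 1163/893 + (7 + 3*I*√6 - 54)*(-1/4815) = 1163/893 + (-47 + 3*I*√6)*(-1/4815) = 1163/893 + (47/4815 - I*√6/1605) = 5641816/4299795 - I*√6/1605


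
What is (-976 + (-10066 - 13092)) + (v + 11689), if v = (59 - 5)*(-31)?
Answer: -14119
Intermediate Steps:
v = -1674 (v = 54*(-31) = -1674)
(-976 + (-10066 - 13092)) + (v + 11689) = (-976 + (-10066 - 13092)) + (-1674 + 11689) = (-976 - 23158) + 10015 = -24134 + 10015 = -14119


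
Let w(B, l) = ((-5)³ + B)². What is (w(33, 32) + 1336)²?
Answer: 96040000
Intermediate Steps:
w(B, l) = (-125 + B)²
(w(33, 32) + 1336)² = ((-125 + 33)² + 1336)² = ((-92)² + 1336)² = (8464 + 1336)² = 9800² = 96040000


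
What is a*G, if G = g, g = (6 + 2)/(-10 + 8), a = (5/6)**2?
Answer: -25/9 ≈ -2.7778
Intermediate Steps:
a = 25/36 (a = (5*(1/6))**2 = (5/6)**2 = 25/36 ≈ 0.69444)
g = -4 (g = 8/(-2) = 8*(-1/2) = -4)
G = -4
a*G = (25/36)*(-4) = -25/9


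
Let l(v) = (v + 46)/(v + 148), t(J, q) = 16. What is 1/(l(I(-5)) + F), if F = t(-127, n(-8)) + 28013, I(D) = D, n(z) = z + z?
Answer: 143/4008188 ≈ 3.5677e-5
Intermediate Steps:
n(z) = 2*z
l(v) = (46 + v)/(148 + v)
F = 28029 (F = 16 + 28013 = 28029)
1/(l(I(-5)) + F) = 1/((46 - 5)/(148 - 5) + 28029) = 1/(41/143 + 28029) = 1/(4008188/143) = 143/4008188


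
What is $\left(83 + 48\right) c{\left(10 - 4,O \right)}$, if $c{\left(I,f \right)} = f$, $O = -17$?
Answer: $-2227$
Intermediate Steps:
$\left(83 + 48\right) c{\left(10 - 4,O \right)} = \left(83 + 48\right) \left(-17\right) = 131 \left(-17\right) = -2227$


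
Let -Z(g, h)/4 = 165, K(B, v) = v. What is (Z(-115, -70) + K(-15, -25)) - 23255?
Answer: -23940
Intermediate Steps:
Z(g, h) = -660 (Z(g, h) = -4*165 = -660)
(Z(-115, -70) + K(-15, -25)) - 23255 = (-660 - 25) - 23255 = -685 - 23255 = -23940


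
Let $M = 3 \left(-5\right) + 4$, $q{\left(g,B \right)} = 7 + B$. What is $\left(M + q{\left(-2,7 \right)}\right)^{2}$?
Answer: $9$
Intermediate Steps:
$M = -11$ ($M = -15 + 4 = -11$)
$\left(M + q{\left(-2,7 \right)}\right)^{2} = \left(-11 + \left(7 + 7\right)\right)^{2} = \left(-11 + 14\right)^{2} = 3^{2} = 9$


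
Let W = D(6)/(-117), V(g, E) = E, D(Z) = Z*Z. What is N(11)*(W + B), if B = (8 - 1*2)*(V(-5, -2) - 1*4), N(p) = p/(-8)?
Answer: 649/13 ≈ 49.923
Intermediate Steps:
D(Z) = Z²
N(p) = -p/8 (N(p) = p*(-⅛) = -p/8)
W = -4/13 (W = 6²/(-117) = 36*(-1/117) = -4/13 ≈ -0.30769)
B = -36 (B = (8 - 1*2)*(-2 - 1*4) = (8 - 2)*(-2 - 4) = 6*(-6) = -36)
N(11)*(W + B) = (-⅛*11)*(-4/13 - 36) = -11/8*(-472/13) = 649/13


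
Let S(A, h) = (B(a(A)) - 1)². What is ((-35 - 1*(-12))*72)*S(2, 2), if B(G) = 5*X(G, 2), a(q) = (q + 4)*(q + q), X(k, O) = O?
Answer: -134136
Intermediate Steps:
a(q) = 2*q*(4 + q) (a(q) = (4 + q)*(2*q) = 2*q*(4 + q))
B(G) = 10 (B(G) = 5*2 = 10)
S(A, h) = 81 (S(A, h) = (10 - 1)² = 9² = 81)
((-35 - 1*(-12))*72)*S(2, 2) = ((-35 - 1*(-12))*72)*81 = ((-35 + 12)*72)*81 = -23*72*81 = -1656*81 = -134136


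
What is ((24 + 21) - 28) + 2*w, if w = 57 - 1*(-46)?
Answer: 223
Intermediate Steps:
w = 103 (w = 57 + 46 = 103)
((24 + 21) - 28) + 2*w = ((24 + 21) - 28) + 2*103 = (45 - 28) + 206 = 17 + 206 = 223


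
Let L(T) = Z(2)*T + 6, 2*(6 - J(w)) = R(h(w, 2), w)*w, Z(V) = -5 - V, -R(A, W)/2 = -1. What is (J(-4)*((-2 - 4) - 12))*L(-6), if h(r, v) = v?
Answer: -8640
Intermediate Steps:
R(A, W) = 2 (R(A, W) = -2*(-1) = 2)
J(w) = 6 - w
L(T) = 6 - 7*T (L(T) = (-5 - 1*2)*T + 6 = (-5 - 2)*T + 6 = -7*T + 6 = 6 - 7*T)
(J(-4)*((-2 - 4) - 12))*L(-6) = ((6 - 1*(-4))*((-2 - 4) - 12))*(6 - 7*(-6)) = ((6 + 4)*(-6 - 12))*(6 + 42) = (10*(-18))*48 = -180*48 = -8640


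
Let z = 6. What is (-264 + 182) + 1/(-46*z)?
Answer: -22633/276 ≈ -82.004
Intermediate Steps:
(-264 + 182) + 1/(-46*z) = (-264 + 182) + 1/(-46*6) = -82 + 1/(-276) = -82 - 1/276 = -22633/276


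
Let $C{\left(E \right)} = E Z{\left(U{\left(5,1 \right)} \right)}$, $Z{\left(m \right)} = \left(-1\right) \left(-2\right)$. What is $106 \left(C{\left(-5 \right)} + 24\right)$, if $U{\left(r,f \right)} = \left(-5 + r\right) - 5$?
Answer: $1484$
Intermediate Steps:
$U{\left(r,f \right)} = -10 + r$
$Z{\left(m \right)} = 2$
$C{\left(E \right)} = 2 E$ ($C{\left(E \right)} = E 2 = 2 E$)
$106 \left(C{\left(-5 \right)} + 24\right) = 106 \left(2 \left(-5\right) + 24\right) = 106 \left(-10 + 24\right) = 106 \cdot 14 = 1484$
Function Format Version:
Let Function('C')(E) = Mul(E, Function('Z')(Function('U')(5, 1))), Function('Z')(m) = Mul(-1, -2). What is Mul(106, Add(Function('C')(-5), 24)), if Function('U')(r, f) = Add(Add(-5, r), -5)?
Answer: 1484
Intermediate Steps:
Function('U')(r, f) = Add(-10, r)
Function('Z')(m) = 2
Function('C')(E) = Mul(2, E) (Function('C')(E) = Mul(E, 2) = Mul(2, E))
Mul(106, Add(Function('C')(-5), 24)) = Mul(106, Add(Mul(2, -5), 24)) = Mul(106, Add(-10, 24)) = Mul(106, 14) = 1484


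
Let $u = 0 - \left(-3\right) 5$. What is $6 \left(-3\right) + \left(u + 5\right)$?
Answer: $2$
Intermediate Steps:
$u = 15$ ($u = 0 - -15 = 0 + 15 = 15$)
$6 \left(-3\right) + \left(u + 5\right) = 6 \left(-3\right) + \left(15 + 5\right) = -18 + 20 = 2$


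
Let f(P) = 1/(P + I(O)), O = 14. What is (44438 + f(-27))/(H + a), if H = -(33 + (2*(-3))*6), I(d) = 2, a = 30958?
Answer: 158707/110575 ≈ 1.4353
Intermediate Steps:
H = 3 (H = -(33 - 6*6) = -(33 - 36) = -1*(-3) = 3)
f(P) = 1/(2 + P) (f(P) = 1/(P + 2) = 1/(2 + P))
(44438 + f(-27))/(H + a) = (44438 + 1/(2 - 27))/(3 + 30958) = (44438 + 1/(-25))/30961 = (44438 - 1/25)*(1/30961) = (1110949/25)*(1/30961) = 158707/110575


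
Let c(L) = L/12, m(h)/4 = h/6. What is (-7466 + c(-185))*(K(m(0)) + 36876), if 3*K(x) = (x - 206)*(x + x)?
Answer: -275884721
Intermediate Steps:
m(h) = 2*h/3 (m(h) = 4*(h/6) = 2*h/3)
c(L) = L/12 (c(L) = L*(1/12) = L/12)
K(x) = 2*x*(-206 + x)/3 (K(x) = ((x - 206)*(x + x))/3 = ((-206 + x)*(2*x))/3 = (2*x*(-206 + x))/3 = 2*x*(-206 + x)/3)
(-7466 + c(-185))*(K(m(0)) + 36876) = (-7466 + (1/12)*(-185))*(2*((2/3)*0)*(-206 + (2/3)*0)/3 + 36876) = (-7466 - 185/12)*((2/3)*0*(-206 + 0) + 36876) = -89777*((2/3)*0*(-206) + 36876)/12 = -89777*(0 + 36876)/12 = -89777/12*36876 = -275884721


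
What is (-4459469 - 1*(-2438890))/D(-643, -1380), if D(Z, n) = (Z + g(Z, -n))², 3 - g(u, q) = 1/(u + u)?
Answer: -3341625467884/677393195521 ≈ -4.9331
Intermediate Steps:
g(u, q) = 3 - 1/(2*u) (g(u, q) = 3 - 1/(u + u) = 3 - 1/(2*u))
D(Z, n) = (3 + Z - 1/(2*Z))² (D(Z, n) = (Z + (3 - 1/(2*Z)))² = (3 + Z - 1/(2*Z))²)
(-4459469 - 1*(-2438890))/D(-643, -1380) = (-4459469 - 1*(-2438890))/((3 - 643 - ½/(-643))²) = (-4459469 + 2438890)/((3 - 643 - ½*(-1/643))²) = -2020579/(3 - 643 + 1/1286)² = -2020579/((-823039/1286)²) = -2020579/677393195521/1653796 = -2020579*1653796/677393195521 = -3341625467884/677393195521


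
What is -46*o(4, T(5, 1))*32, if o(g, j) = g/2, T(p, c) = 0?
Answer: -2944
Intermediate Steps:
o(g, j) = g/2 (o(g, j) = g*(½) = g/2)
-46*o(4, T(5, 1))*32 = -23*4*32 = -46*2*32 = -92*32 = -2944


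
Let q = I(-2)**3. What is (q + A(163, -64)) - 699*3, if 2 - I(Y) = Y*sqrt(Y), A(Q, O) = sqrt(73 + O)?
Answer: -2134 + 8*I*sqrt(2) ≈ -2134.0 + 11.314*I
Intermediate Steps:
I(Y) = 2 - Y**(3/2) (I(Y) = 2 - Y*sqrt(Y) = 2 - Y**(3/2))
q = (2 + 2*I*sqrt(2))**3 (q = (2 - (-2)**(3/2))**3 = (2 - (-2)*I*sqrt(2))**3 = (2 + 2*I*sqrt(2))**3 ≈ -40.0 + 11.314*I)
(q + A(163, -64)) - 699*3 = ((-40 + 8*I*sqrt(2)) + sqrt(73 - 64)) - 699*3 = ((-40 + 8*I*sqrt(2)) + sqrt(9)) - 2097 = ((-40 + 8*I*sqrt(2)) + 3) - 2097 = (-37 + 8*I*sqrt(2)) - 2097 = -2134 + 8*I*sqrt(2)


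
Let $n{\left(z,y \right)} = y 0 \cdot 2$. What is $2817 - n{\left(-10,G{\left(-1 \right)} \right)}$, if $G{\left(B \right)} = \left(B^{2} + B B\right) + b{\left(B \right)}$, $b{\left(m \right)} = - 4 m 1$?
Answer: $2817$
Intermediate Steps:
$b{\left(m \right)} = - 4 m$
$G{\left(B \right)} = - 4 B + 2 B^{2}$ ($G{\left(B \right)} = \left(B^{2} + B B\right) - 4 B = \left(B^{2} + B^{2}\right) - 4 B = 2 B^{2} - 4 B = - 4 B + 2 B^{2}$)
$n{\left(z,y \right)} = 0$ ($n{\left(z,y \right)} = 0 \cdot 2 = 0$)
$2817 - n{\left(-10,G{\left(-1 \right)} \right)} = 2817 - 0 = 2817 + 0 = 2817$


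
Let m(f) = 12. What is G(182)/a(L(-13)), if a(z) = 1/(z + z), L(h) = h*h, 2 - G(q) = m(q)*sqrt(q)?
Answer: 676 - 4056*sqrt(182) ≈ -54042.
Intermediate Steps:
G(q) = 2 - 12*sqrt(q)
L(h) = h**2
a(z) = 1/(2*z)
G(182)/a(L(-13)) = (2 - 12*sqrt(182))/((1/(2*((-13)**2)))) = (2 - 12*sqrt(182))/(((1/2)/169)) = (2 - 12*sqrt(182))/(((1/2)*(1/169))) = (2 - 12*sqrt(182))/(1/338) = (2 - 12*sqrt(182))*338 = 676 - 4056*sqrt(182)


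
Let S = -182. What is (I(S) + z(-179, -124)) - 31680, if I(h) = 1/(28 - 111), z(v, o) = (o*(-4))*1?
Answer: -2588273/83 ≈ -31184.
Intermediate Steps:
z(v, o) = -4*o (z(v, o) = -4*o*1 = -4*o)
I(h) = -1/83 (I(h) = 1/(-83) = -1/83)
(I(S) + z(-179, -124)) - 31680 = (-1/83 - 4*(-124)) - 31680 = (-1/83 + 496) - 31680 = 41167/83 - 31680 = -2588273/83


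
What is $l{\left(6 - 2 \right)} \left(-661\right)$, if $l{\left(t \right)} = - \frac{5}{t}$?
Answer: $\frac{3305}{4} \approx 826.25$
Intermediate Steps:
$l{\left(6 - 2 \right)} \left(-661\right) = - \frac{5}{6 - 2} \left(-661\right) = - \frac{5}{4} \left(-661\right) = \left(-5\right) \frac{1}{4} \left(-661\right) = \left(- \frac{5}{4}\right) \left(-661\right) = \frac{3305}{4}$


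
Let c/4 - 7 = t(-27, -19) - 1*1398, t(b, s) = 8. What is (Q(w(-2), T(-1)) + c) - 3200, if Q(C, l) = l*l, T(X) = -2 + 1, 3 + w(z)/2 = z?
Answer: -8731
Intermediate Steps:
w(z) = -6 + 2*z
T(X) = -1
Q(C, l) = l²
c = -5532 (c = 28 + 4*(8 - 1*1398) = 28 + 4*(8 - 1398) = 28 + 4*(-1390) = 28 - 5560 = -5532)
(Q(w(-2), T(-1)) + c) - 3200 = ((-1)² - 5532) - 3200 = (1 - 5532) - 3200 = -5531 - 3200 = -8731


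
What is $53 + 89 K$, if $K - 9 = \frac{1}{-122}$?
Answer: $\frac{104099}{122} \approx 853.27$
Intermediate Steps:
$K = \frac{1097}{122}$ ($K = 9 + \frac{1}{-122} = 9 - \frac{1}{122} = \frac{1097}{122} \approx 8.9918$)
$53 + 89 K = 53 + 89 \cdot \frac{1097}{122} = 53 + \frac{97633}{122} = \frac{104099}{122}$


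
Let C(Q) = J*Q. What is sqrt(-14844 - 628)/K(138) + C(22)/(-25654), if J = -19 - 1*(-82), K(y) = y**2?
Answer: -693/12827 + I*sqrt(967)/4761 ≈ -0.054027 + 0.0065315*I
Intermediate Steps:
J = 63 (J = -19 + 82 = 63)
C(Q) = 63*Q
sqrt(-14844 - 628)/K(138) + C(22)/(-25654) = sqrt(-14844 - 628)/(138**2) + (63*22)/(-25654) = sqrt(-15472)/19044 + 1386*(-1/25654) = (4*I*sqrt(967))*(1/19044) - 693/12827 = I*sqrt(967)/4761 - 693/12827 = -693/12827 + I*sqrt(967)/4761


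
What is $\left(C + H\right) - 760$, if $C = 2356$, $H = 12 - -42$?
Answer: $1650$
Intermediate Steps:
$H = 54$ ($H = 12 + 42 = 54$)
$\left(C + H\right) - 760 = \left(2356 + 54\right) - 760 = 2410 - 760 = 1650$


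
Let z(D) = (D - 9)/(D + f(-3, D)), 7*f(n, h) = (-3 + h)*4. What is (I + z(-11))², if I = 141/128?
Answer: 27447121/5914624 ≈ 4.6405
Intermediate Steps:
f(n, h) = -12/7 + 4*h/7 (f(n, h) = ((-3 + h)*4)/7 = (-12 + 4*h)/7 = -12/7 + 4*h/7)
z(D) = (-9 + D)/(-12/7 + 11*D/7) (z(D) = (D - 9)/(D + (-12/7 + 4*D/7)) = (-9 + D)/(-12/7 + 11*D/7))
I = 141/128 (I = 141*(1/128) = 141/128 ≈ 1.1016)
(I + z(-11))² = (141/128 + 7*(-9 - 11)/(-12 + 11*(-11)))² = (141/128 + 7*(-20)/(-12 - 121))² = (141/128 + 7*(-20)/(-133))² = (141/128 + 7*(-1/133)*(-20))² = (141/128 + 20/19)² = (5239/2432)² = 27447121/5914624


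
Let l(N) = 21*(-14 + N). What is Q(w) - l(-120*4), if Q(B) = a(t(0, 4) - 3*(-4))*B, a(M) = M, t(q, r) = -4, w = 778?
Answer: 16598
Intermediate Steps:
l(N) = -294 + 21*N
Q(B) = 8*B (Q(B) = (-4 - 3*(-4))*B = (-4 + 12)*B = 8*B)
Q(w) - l(-120*4) = 8*778 - (-294 + 21*(-120*4)) = 6224 - (-294 + 21*(-480)) = 6224 - (-294 - 10080) = 6224 - 1*(-10374) = 6224 + 10374 = 16598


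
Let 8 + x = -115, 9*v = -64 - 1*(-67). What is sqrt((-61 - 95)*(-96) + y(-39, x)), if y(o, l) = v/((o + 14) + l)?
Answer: sqrt(738077073)/222 ≈ 122.38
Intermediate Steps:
v = 1/3 (v = (-64 - 1*(-67))/9 = (-64 + 67)/9 = (1/9)*3 = 1/3 ≈ 0.33333)
x = -123 (x = -8 - 115 = -123)
y(o, l) = 1/(3*(14 + l + o)) (y(o, l) = 1/(3*((o + 14) + l)) = 1/(3*((14 + o) + l)) = 1/(3*(14 + l + o)))
sqrt((-61 - 95)*(-96) + y(-39, x)) = sqrt((-61 - 95)*(-96) + 1/(3*(14 - 123 - 39))) = sqrt(-156*(-96) + (1/3)/(-148)) = sqrt(14976 + (1/3)*(-1/148)) = sqrt(14976 - 1/444) = sqrt(6649343/444) = sqrt(738077073)/222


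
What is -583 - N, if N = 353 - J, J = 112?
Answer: -824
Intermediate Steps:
N = 241 (N = 353 - 1*112 = 353 - 112 = 241)
-583 - N = -583 - 1*241 = -583 - 241 = -824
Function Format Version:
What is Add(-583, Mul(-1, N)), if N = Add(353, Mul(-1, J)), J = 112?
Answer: -824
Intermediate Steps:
N = 241 (N = Add(353, Mul(-1, 112)) = Add(353, -112) = 241)
Add(-583, Mul(-1, N)) = Add(-583, Mul(-1, 241)) = Add(-583, -241) = -824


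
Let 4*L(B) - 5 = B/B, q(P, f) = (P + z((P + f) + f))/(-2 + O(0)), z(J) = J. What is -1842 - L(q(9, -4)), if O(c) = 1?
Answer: -3687/2 ≈ -1843.5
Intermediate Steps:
q(P, f) = -2*P - 2*f (q(P, f) = (P + ((P + f) + f))/(-2 + 1) = (P + (P + 2*f))/(-1) = (2*P + 2*f)*(-1) = -2*P - 2*f)
L(B) = 3/2 (L(B) = 5/4 + (B/B)/4 = 5/4 + (1/4)*1 = 5/4 + 1/4 = 3/2)
-1842 - L(q(9, -4)) = -1842 - 1*3/2 = -1842 - 3/2 = -3687/2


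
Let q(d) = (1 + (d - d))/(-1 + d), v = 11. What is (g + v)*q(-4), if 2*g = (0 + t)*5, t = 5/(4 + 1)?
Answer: -27/10 ≈ -2.7000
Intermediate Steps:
q(d) = 1/(-1 + d) (q(d) = (1 + 0)/(-1 + d) = 1/(-1 + d))
t = 1 (t = 5/5 = 5*(⅕) = 1)
g = 5/2 (g = ((0 + 1)*5)/2 = (1*5)/2 = (½)*5 = 5/2 ≈ 2.5000)
(g + v)*q(-4) = (5/2 + 11)/(-1 - 4) = (27/2)/(-5) = (27/2)*(-⅕) = -27/10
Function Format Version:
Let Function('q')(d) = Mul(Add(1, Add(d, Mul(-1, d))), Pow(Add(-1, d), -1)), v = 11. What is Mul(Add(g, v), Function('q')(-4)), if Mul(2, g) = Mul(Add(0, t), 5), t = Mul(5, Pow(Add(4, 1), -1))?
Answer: Rational(-27, 10) ≈ -2.7000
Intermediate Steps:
Function('q')(d) = Pow(Add(-1, d), -1) (Function('q')(d) = Mul(Add(1, 0), Pow(Add(-1, d), -1)) = Mul(1, Pow(Add(-1, d), -1)) = Pow(Add(-1, d), -1))
t = 1 (t = Mul(5, Pow(5, -1)) = Mul(5, Rational(1, 5)) = 1)
g = Rational(5, 2) (g = Mul(Rational(1, 2), Mul(Add(0, 1), 5)) = Mul(Rational(1, 2), Mul(1, 5)) = Mul(Rational(1, 2), 5) = Rational(5, 2) ≈ 2.5000)
Mul(Add(g, v), Function('q')(-4)) = Mul(Add(Rational(5, 2), 11), Pow(Add(-1, -4), -1)) = Mul(Rational(27, 2), Pow(-5, -1)) = Mul(Rational(27, 2), Rational(-1, 5)) = Rational(-27, 10)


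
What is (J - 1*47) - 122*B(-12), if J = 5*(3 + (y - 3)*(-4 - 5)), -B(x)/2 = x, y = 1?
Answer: -2870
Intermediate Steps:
B(x) = -2*x
J = 105 (J = 5*(3 + (1 - 3)*(-4 - 5)) = 5*(3 - 2*(-9)) = 5*(3 + 18) = 5*21 = 105)
(J - 1*47) - 122*B(-12) = (105 - 1*47) - (-244)*(-12) = (105 - 47) - 122*24 = 58 - 2928 = -2870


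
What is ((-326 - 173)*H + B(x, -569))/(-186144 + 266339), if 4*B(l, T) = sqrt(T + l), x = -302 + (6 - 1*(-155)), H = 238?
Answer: -118762/80195 + I*sqrt(710)/320780 ≈ -1.4809 + 8.3066e-5*I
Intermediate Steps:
x = -141 (x = -302 + (6 + 155) = -302 + 161 = -141)
B(l, T) = sqrt(T + l)/4
((-326 - 173)*H + B(x, -569))/(-186144 + 266339) = ((-326 - 173)*238 + sqrt(-569 - 141)/4)/(-186144 + 266339) = (-499*238 + sqrt(-710)/4)/80195 = (-118762 + (I*sqrt(710))/4)*(1/80195) = (-118762 + I*sqrt(710)/4)*(1/80195) = -118762/80195 + I*sqrt(710)/320780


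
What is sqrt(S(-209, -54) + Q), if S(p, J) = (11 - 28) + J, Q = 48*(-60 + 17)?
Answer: I*sqrt(2135) ≈ 46.206*I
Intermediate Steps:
Q = -2064 (Q = 48*(-43) = -2064)
S(p, J) = -17 + J
sqrt(S(-209, -54) + Q) = sqrt((-17 - 54) - 2064) = sqrt(-71 - 2064) = sqrt(-2135) = I*sqrt(2135)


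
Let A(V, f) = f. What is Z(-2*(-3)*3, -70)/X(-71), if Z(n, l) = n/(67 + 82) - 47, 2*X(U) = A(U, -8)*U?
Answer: -6985/42316 ≈ -0.16507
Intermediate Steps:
X(U) = -4*U (X(U) = (-8*U)/2 = -4*U)
Z(n, l) = -47 + n/149 (Z(n, l) = n/149 - 47 = -47 + n/149)
Z(-2*(-3)*3, -70)/X(-71) = (-47 + (-2*(-3)*3)/149)/((-4*(-71))) = (-47 + (6*3)/149)/284 = (-47 + (1/149)*18)*(1/284) = (-47 + 18/149)*(1/284) = -6985/149*1/284 = -6985/42316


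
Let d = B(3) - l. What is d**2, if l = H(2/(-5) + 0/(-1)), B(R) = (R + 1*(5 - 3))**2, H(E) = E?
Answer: 16129/25 ≈ 645.16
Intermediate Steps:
B(R) = (2 + R)**2 (B(R) = (R + 1*2)**2 = (R + 2)**2 = (2 + R)**2)
l = -2/5 (l = 2/(-5) + 0/(-1) = 2*(-1/5) + 0*(-1) = -2/5 + 0 = -2/5 ≈ -0.40000)
d = 127/5 (d = (2 + 3)**2 - 1*(-2/5) = 5**2 + 2/5 = 25 + 2/5 = 127/5 ≈ 25.400)
d**2 = (127/5)**2 = 16129/25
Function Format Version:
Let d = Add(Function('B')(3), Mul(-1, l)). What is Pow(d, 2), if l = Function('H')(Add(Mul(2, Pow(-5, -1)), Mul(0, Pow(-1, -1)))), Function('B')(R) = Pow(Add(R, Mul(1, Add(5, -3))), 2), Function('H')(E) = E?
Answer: Rational(16129, 25) ≈ 645.16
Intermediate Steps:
Function('B')(R) = Pow(Add(2, R), 2) (Function('B')(R) = Pow(Add(R, Mul(1, 2)), 2) = Pow(Add(R, 2), 2) = Pow(Add(2, R), 2))
l = Rational(-2, 5) (l = Add(Mul(2, Pow(-5, -1)), Mul(0, Pow(-1, -1))) = Add(Mul(2, Rational(-1, 5)), Mul(0, -1)) = Add(Rational(-2, 5), 0) = Rational(-2, 5) ≈ -0.40000)
d = Rational(127, 5) (d = Add(Pow(Add(2, 3), 2), Mul(-1, Rational(-2, 5))) = Add(Pow(5, 2), Rational(2, 5)) = Add(25, Rational(2, 5)) = Rational(127, 5) ≈ 25.400)
Pow(d, 2) = Pow(Rational(127, 5), 2) = Rational(16129, 25)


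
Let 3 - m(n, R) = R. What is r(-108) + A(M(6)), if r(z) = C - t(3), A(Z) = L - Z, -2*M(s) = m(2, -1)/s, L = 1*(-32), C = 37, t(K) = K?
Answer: 7/3 ≈ 2.3333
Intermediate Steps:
m(n, R) = 3 - R
L = -32
M(s) = -2/s (M(s) = -(3 - 1*(-1))/(2*s) = -(3 + 1)/(2*s) = -2/s)
A(Z) = -32 - Z
r(z) = 34 (r(z) = 37 - 1*3 = 37 - 3 = 34)
r(-108) + A(M(6)) = 34 + (-32 - (-2)/6) = 34 + (-32 - 1*(-1/3)) = 34 + (-32 + 1/3) = 34 - 95/3 = 7/3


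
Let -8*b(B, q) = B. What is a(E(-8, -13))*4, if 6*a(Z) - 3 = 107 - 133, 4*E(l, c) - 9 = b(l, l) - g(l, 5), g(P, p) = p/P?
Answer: -46/3 ≈ -15.333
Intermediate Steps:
b(B, q) = -B/8
E(l, c) = 9/4 - 5/(4*l) - l/32 (E(l, c) = 9/4 + (-l/8 - 5/l)/4 = 9/4 + (-5/l - l/8)/4 = 9/4 + (-5/(4*l) - l/32) = 9/4 - 5/(4*l) - l/32)
a(Z) = -23/6 (a(Z) = ½ + (107 - 133)/6 = ½ + (⅙)*(-26) = ½ - 13/3 = -23/6)
a(E(-8, -13))*4 = -23/6*4 = -46/3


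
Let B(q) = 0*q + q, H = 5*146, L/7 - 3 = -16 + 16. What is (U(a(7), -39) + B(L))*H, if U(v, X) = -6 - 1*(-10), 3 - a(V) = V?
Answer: 18250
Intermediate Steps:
a(V) = 3 - V
L = 21 (L = 21 + 7*(-16 + 16) = 21 + 7*0 = 21 + 0 = 21)
U(v, X) = 4 (U(v, X) = -6 + 10 = 4)
H = 730
B(q) = q (B(q) = 0 + q = q)
(U(a(7), -39) + B(L))*H = (4 + 21)*730 = 25*730 = 18250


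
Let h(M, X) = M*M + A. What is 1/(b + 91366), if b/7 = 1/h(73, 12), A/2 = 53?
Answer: 5435/496574217 ≈ 1.0945e-5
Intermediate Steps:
A = 106 (A = 2*53 = 106)
h(M, X) = 106 + M**2 (h(M, X) = M*M + 106 = M**2 + 106 = 106 + M**2)
b = 7/5435 (b = 7/(106 + 73**2) = 7/(106 + 5329) = 7/5435 ≈ 0.0012879)
1/(b + 91366) = 1/(7/5435 + 91366) = 1/(496574217/5435) = 5435/496574217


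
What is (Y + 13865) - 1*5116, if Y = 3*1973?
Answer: 14668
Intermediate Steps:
Y = 5919
(Y + 13865) - 1*5116 = (5919 + 13865) - 1*5116 = 19784 - 5116 = 14668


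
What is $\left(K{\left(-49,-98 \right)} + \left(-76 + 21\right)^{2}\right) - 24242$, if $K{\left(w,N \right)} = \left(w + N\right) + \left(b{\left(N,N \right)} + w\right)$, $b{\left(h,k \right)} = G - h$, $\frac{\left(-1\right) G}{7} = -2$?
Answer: $-21301$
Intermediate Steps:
$G = 14$ ($G = \left(-7\right) \left(-2\right) = 14$)
$b{\left(h,k \right)} = 14 - h$
$K{\left(w,N \right)} = 14 + 2 w$ ($K{\left(w,N \right)} = \left(w + N\right) - \left(-14 + N - w\right) = \left(N + w\right) + \left(14 + w - N\right) = 14 + 2 w$)
$\left(K{\left(-49,-98 \right)} + \left(-76 + 21\right)^{2}\right) - 24242 = \left(\left(14 + 2 \left(-49\right)\right) + \left(-76 + 21\right)^{2}\right) - 24242 = \left(\left(14 - 98\right) + \left(-55\right)^{2}\right) - 24242 = \left(-84 + 3025\right) - 24242 = 2941 - 24242 = -21301$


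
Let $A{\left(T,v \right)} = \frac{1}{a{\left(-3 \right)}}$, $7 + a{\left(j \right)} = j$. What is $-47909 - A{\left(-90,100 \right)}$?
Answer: $- \frac{479089}{10} \approx -47909.0$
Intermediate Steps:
$a{\left(j \right)} = -7 + j$
$A{\left(T,v \right)} = - \frac{1}{10}$ ($A{\left(T,v \right)} = \frac{1}{-7 - 3} = \frac{1}{-10} = - \frac{1}{10}$)
$-47909 - A{\left(-90,100 \right)} = -47909 - - \frac{1}{10} = -47909 + \frac{1}{10} = - \frac{479089}{10}$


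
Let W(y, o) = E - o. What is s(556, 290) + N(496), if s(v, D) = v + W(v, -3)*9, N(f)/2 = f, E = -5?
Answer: 1530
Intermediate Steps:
N(f) = 2*f
W(y, o) = -5 - o
s(v, D) = -18 + v (s(v, D) = v + (-5 - 1*(-3))*9 = v + (-5 + 3)*9 = v - 2*9 = v - 18 = -18 + v)
s(556, 290) + N(496) = (-18 + 556) + 2*496 = 538 + 992 = 1530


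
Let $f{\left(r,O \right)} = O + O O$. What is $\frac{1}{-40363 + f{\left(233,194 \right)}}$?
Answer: $- \frac{1}{2533} \approx -0.00039479$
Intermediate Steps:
$f{\left(r,O \right)} = O + O^{2}$
$\frac{1}{-40363 + f{\left(233,194 \right)}} = \frac{1}{-40363 + 194 \left(1 + 194\right)} = \frac{1}{-40363 + 194 \cdot 195} = \frac{1}{-40363 + 37830} = \frac{1}{-2533} = - \frac{1}{2533}$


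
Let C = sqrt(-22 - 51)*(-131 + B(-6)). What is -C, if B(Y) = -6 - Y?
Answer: 131*I*sqrt(73) ≈ 1119.3*I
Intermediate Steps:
C = -131*I*sqrt(73) (C = sqrt(-22 - 51)*(-131 + (-6 - 1*(-6))) = sqrt(-73)*(-131 + (-6 + 6)) = (I*sqrt(73))*(-131 + 0) = (I*sqrt(73))*(-131) = -131*I*sqrt(73) ≈ -1119.3*I)
-C = -(-131)*I*sqrt(73) = 131*I*sqrt(73)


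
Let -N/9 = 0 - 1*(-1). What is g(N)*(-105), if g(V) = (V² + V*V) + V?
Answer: -16065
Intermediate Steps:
N = -9 (N = -9*(0 - 1*(-1)) = -9*(0 + 1) = -9*1 = -9)
g(V) = V + 2*V² (g(V) = (V² + V²) + V = 2*V² + V = V + 2*V²)
g(N)*(-105) = -9*(1 + 2*(-9))*(-105) = -9*(1 - 18)*(-105) = -9*(-17)*(-105) = 153*(-105) = -16065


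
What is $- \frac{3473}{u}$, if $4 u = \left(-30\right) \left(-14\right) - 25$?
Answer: $- \frac{13892}{395} \approx -35.17$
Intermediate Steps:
$u = \frac{395}{4}$ ($u = \frac{\left(-30\right) \left(-14\right) - 25}{4} = \frac{420 - 25}{4} = \frac{1}{4} \cdot 395 = \frac{395}{4} \approx 98.75$)
$- \frac{3473}{u} = - \frac{3473}{\frac{395}{4}} = - \frac{3473 \cdot 4}{395} = \left(-1\right) \frac{13892}{395} = - \frac{13892}{395}$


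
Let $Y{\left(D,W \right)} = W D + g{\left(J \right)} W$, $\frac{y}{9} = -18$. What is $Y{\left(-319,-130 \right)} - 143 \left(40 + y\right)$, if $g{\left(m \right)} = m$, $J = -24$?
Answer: $62036$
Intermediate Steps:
$y = -162$ ($y = 9 \left(-18\right) = -162$)
$Y{\left(D,W \right)} = - 24 W + D W$ ($Y{\left(D,W \right)} = W D - 24 W = D W - 24 W = - 24 W + D W$)
$Y{\left(-319,-130 \right)} - 143 \left(40 + y\right) = - 130 \left(-24 - 319\right) - 143 \left(40 - 162\right) = \left(-130\right) \left(-343\right) - -17446 = 44590 + 17446 = 62036$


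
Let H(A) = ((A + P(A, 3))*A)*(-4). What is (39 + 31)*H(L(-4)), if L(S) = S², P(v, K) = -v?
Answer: 0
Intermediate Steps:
H(A) = 0 (H(A) = ((A - A)*A)*(-4) = (0*A)*(-4) = 0*(-4) = 0)
(39 + 31)*H(L(-4)) = (39 + 31)*0 = 70*0 = 0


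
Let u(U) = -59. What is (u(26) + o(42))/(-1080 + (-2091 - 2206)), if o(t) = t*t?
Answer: -1705/5377 ≈ -0.31709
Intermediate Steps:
o(t) = t²
(u(26) + o(42))/(-1080 + (-2091 - 2206)) = (-59 + 42²)/(-1080 + (-2091 - 2206)) = (-59 + 1764)/(-1080 - 4297) = 1705/(-5377) = 1705*(-1/5377) = -1705/5377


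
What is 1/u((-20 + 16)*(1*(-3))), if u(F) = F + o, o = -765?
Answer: -1/753 ≈ -0.0013280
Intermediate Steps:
u(F) = -765 + F (u(F) = F - 765 = -765 + F)
1/u((-20 + 16)*(1*(-3))) = 1/(-765 + (-20 + 16)*(1*(-3))) = 1/(-765 - 4*(-3)) = 1/(-765 + 12) = 1/(-753) = -1/753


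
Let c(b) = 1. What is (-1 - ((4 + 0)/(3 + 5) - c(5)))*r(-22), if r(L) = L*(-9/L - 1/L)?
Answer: 5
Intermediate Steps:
r(L) = -10 (r(L) = L*(-10/L) = -10)
(-1 - ((4 + 0)/(3 + 5) - c(5)))*r(-22) = (-1 - ((4 + 0)/(3 + 5) - 1*1))*(-10) = (-1 - (4/8 - 1))*(-10) = (-1 - (4*(⅛) - 1))*(-10) = (-1 - (½ - 1))*(-10) = (-1 - 1*(-½))*(-10) = (-1 + ½)*(-10) = -½*(-10) = 5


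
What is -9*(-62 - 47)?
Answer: 981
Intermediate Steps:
-9*(-62 - 47) = -9*(-109) = 981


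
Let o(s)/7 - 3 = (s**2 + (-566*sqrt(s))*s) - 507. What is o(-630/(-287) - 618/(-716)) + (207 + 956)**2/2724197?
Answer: -2031905513948694089/586911037621748 - 88925109*sqrt(658880742)/107721842 ≈ -24652.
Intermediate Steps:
o(s) = -3528 - 3962*s**(3/2) + 7*s**2 (o(s) = 21 + 7*((s**2 + (-566*sqrt(s))*s) - 507) = 21 + 7*((s**2 - 566*s**(3/2)) - 507) = 21 + 7*(-507 + s**2 - 566*s**(3/2)) = 21 + (-3549 - 3962*s**(3/2) + 7*s**2) = -3528 - 3962*s**(3/2) + 7*s**2)
o(-630/(-287) - 618/(-716)) + (207 + 956)**2/2724197 = (-3528 - 3962*(-630/(-287) - 618/(-716))**(3/2) + 7*(-630/(-287) - 618/(-716))**2) + (207 + 956)**2/2724197 = (-3528 - 3962*(-630*(-1/287) - 618*(-1/716))**(3/2) + 7*(-630*(-1/287) - 618*(-1/716))**2) + 1163**2*(1/2724197) = (-3528 - 3962*(90/41 + 309/358)**(3/2) + 7*(90/41 + 309/358)**2) + 1352569*(1/2724197) = (-3528 - 88925109*sqrt(658880742)/107721842 + 7*(44889/14678)**2) + 1352569/2724197 = (-3528 - 88925109*sqrt(658880742)/107721842 + 7*(2015022321/215443684)) + 1352569/2724197 = (-3528 - 88925109*sqrt(658880742)/107721842 + 14105156247/215443684) + 1352569/2724197 = (-745980160905/215443684 - 88925109*sqrt(658880742)/107721842) + 1352569/2724197 = -2031905513948694089/586911037621748 - 88925109*sqrt(658880742)/107721842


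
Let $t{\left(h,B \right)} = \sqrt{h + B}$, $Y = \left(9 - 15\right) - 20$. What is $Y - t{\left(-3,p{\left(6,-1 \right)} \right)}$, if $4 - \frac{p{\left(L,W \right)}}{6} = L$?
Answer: $-26 - i \sqrt{15} \approx -26.0 - 3.873 i$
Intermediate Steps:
$p{\left(L,W \right)} = 24 - 6 L$
$Y = -26$ ($Y = -6 - 20 = -26$)
$t{\left(h,B \right)} = \sqrt{B + h}$
$Y - t{\left(-3,p{\left(6,-1 \right)} \right)} = -26 - \sqrt{\left(24 - 36\right) - 3} = -26 - \sqrt{-12 - 3} = -26 - \sqrt{-15} = -26 - i \sqrt{15}$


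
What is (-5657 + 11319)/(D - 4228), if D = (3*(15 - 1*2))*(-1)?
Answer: -5662/4267 ≈ -1.3269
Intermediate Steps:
D = -39 (D = (3*(15 - 2))*(-1) = (3*13)*(-1) = 39*(-1) = -39)
(-5657 + 11319)/(D - 4228) = (-5657 + 11319)/(-39 - 4228) = 5662/(-4267) = 5662*(-1/4267) = -5662/4267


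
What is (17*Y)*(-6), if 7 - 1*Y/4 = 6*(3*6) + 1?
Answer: 41616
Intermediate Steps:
Y = -408 (Y = 28 - 4*(6*(3*6) + 1) = 28 - 4*(6*18 + 1) = 28 - 4*(108 + 1) = 28 - 4*109 = 28 - 436 = -408)
(17*Y)*(-6) = (17*(-408))*(-6) = -6936*(-6) = 41616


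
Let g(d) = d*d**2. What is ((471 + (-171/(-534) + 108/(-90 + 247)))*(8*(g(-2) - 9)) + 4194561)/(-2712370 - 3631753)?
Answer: -57713630601/88646430679 ≈ -0.65105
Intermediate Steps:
g(d) = d**3
((471 + (-171/(-534) + 108/(-90 + 247)))*(8*(g(-2) - 9)) + 4194561)/(-2712370 - 3631753) = ((471 + (-171/(-534) + 108/(-90 + 247)))*(8*((-2)**3 - 9)) + 4194561)/(-2712370 - 3631753) = ((471 + (-171*(-1/534) + 108/157))*(8*(-8 - 9)) + 4194561)/(-6344123) = ((471 + (57/178 + 108*(1/157)))*(8*(-17)) + 4194561)*(-1/6344123) = ((471 + (57/178 + 108/157))*(-136) + 4194561)*(-1/6344123) = ((471 + 28173/27946)*(-136) + 4194561)*(-1/6344123) = ((13190739/27946)*(-136) + 4194561)*(-1/6344123) = (-896970252/13973 + 4194561)*(-1/6344123) = (57713630601/13973)*(-1/6344123) = -57713630601/88646430679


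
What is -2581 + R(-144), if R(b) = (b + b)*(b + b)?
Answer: 80363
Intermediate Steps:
R(b) = 4*b² (R(b) = (2*b)*(2*b) = 4*b²)
-2581 + R(-144) = -2581 + 4*(-144)² = -2581 + 4*20736 = -2581 + 82944 = 80363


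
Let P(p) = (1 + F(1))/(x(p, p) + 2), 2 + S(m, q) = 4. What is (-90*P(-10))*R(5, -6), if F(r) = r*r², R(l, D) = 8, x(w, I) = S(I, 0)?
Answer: -360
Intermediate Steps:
S(m, q) = 2 (S(m, q) = -2 + 4 = 2)
x(w, I) = 2
F(r) = r³
P(p) = ½ (P(p) = (1 + 1³)/(2 + 2) = (1 + 1)/4 = 2*(¼) = ½)
(-90*P(-10))*R(5, -6) = -90*½*8 = -45*8 = -360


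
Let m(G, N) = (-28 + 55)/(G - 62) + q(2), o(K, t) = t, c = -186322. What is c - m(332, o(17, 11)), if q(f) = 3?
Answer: -1863251/10 ≈ -1.8633e+5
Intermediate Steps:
m(G, N) = 3 + 27/(-62 + G) (m(G, N) = (-28 + 55)/(G - 62) + 3 = 27/(-62 + G) + 3 = 3 + 27/(-62 + G))
c - m(332, o(17, 11)) = -186322 - 3*(-53 + 332)/(-62 + 332) = -186322 - 3*279/270 = -186322 - 1*31/10 = -186322 - 31/10 = -1863251/10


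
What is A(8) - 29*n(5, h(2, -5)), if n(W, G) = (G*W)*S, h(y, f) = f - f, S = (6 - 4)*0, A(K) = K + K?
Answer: 16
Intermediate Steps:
A(K) = 2*K
S = 0 (S = 2*0 = 0)
h(y, f) = 0
n(W, G) = 0 (n(W, G) = (G*W)*0 = 0)
A(8) - 29*n(5, h(2, -5)) = 2*8 - 29*0 = 16 + 0 = 16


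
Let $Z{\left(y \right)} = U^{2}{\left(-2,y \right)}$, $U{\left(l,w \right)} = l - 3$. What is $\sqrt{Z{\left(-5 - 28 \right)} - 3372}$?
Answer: $i \sqrt{3347} \approx 57.853 i$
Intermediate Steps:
$U{\left(l,w \right)} = -3 + l$
$Z{\left(y \right)} = 25$ ($Z{\left(y \right)} = \left(-3 - 2\right)^{2} = \left(-5\right)^{2} = 25$)
$\sqrt{Z{\left(-5 - 28 \right)} - 3372} = \sqrt{25 - 3372} = \sqrt{-3347} = i \sqrt{3347}$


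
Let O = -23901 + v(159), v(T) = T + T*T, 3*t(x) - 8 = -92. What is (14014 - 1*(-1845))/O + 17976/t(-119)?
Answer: -972179/1539 ≈ -631.70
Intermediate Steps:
t(x) = -28 (t(x) = 8/3 + (1/3)*(-92) = 8/3 - 92/3 = -28)
v(T) = T + T**2
O = 1539 (O = -23901 + 159*(1 + 159) = -23901 + 159*160 = -23901 + 25440 = 1539)
(14014 - 1*(-1845))/O + 17976/t(-119) = (14014 - 1*(-1845))/1539 + 17976/(-28) = (14014 + 1845)*(1/1539) + 17976*(-1/28) = 15859*(1/1539) - 642 = 15859/1539 - 642 = -972179/1539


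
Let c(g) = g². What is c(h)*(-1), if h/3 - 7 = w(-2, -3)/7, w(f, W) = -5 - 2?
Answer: -324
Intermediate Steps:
w(f, W) = -7
h = 18 (h = 21 + 3*(-7/7) = 21 + 3*(-7*⅐) = 21 + 3*(-1) = 21 - 3 = 18)
c(h)*(-1) = 18²*(-1) = 324*(-1) = -324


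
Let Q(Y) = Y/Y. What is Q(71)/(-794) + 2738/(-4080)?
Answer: -544513/809880 ≈ -0.67234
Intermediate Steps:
Q(Y) = 1
Q(71)/(-794) + 2738/(-4080) = 1/(-794) + 2738/(-4080) = 1*(-1/794) + 2738*(-1/4080) = -1/794 - 1369/2040 = -544513/809880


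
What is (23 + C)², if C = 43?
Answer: 4356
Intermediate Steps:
(23 + C)² = (23 + 43)² = 66² = 4356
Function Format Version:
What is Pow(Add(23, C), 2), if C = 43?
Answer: 4356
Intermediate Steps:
Pow(Add(23, C), 2) = Pow(Add(23, 43), 2) = Pow(66, 2) = 4356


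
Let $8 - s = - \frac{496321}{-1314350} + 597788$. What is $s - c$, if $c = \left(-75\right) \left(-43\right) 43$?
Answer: $- \frac{967960125571}{1314350} \approx -7.3646 \cdot 10^{5}$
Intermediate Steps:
$c = 138675$ ($c = 3225 \cdot 43 = 138675$)
$s = - \frac{785692639321}{1314350}$ ($s = 8 - \left(- \frac{496321}{-1314350} + 597788\right) = 8 - \left(\left(-496321\right) \left(- \frac{1}{1314350}\right) + 597788\right) = 8 - \left(\frac{496321}{1314350} + 597788\right) = 8 - \frac{785703154121}{1314350} = - \frac{785692639321}{1314350} \approx -5.9778 \cdot 10^{5}$)
$s - c = - \frac{785692639321}{1314350} - 138675 = - \frac{967960125571}{1314350}$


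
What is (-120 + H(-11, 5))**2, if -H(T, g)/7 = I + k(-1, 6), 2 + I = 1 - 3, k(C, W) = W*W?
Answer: 118336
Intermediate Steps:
k(C, W) = W**2
I = -4 (I = -2 + (1 - 3) = -2 - 2 = -4)
H(T, g) = -224 (H(T, g) = -7*(-4 + 6**2) = -7*(-4 + 36) = -7*32 = -224)
(-120 + H(-11, 5))**2 = (-120 - 224)**2 = (-344)**2 = 118336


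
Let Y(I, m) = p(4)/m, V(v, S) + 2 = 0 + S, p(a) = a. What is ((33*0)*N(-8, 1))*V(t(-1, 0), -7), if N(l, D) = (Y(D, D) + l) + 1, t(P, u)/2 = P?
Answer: 0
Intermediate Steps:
t(P, u) = 2*P
V(v, S) = -2 + S (V(v, S) = -2 + (0 + S) = -2 + S)
Y(I, m) = 4/m
N(l, D) = 1 + l + 4/D (N(l, D) = (4/D + l) + 1 = (l + 4/D) + 1 = 1 + l + 4/D)
((33*0)*N(-8, 1))*V(t(-1, 0), -7) = ((33*0)*(1 - 8 + 4/1))*(-2 - 7) = (0*(1 - 8 + 4*1))*(-9) = (0*(1 - 8 + 4))*(-9) = (0*(-3))*(-9) = 0*(-9) = 0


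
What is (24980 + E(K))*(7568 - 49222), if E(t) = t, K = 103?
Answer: -1044807282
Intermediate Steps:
(24980 + E(K))*(7568 - 49222) = (24980 + 103)*(7568 - 49222) = 25083*(-41654) = -1044807282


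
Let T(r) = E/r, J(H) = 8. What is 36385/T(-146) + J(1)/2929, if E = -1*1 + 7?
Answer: -7779731521/8787 ≈ -8.8537e+5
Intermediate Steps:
E = 6 (E = -1 + 7 = 6)
T(r) = 6/r
36385/T(-146) + J(1)/2929 = 36385/((6/(-146))) + 8/2929 = 36385/((6*(-1/146))) + 8*(1/2929) = 36385/(-3/73) + 8/2929 = 36385*(-73/3) + 8/2929 = -2656105/3 + 8/2929 = -7779731521/8787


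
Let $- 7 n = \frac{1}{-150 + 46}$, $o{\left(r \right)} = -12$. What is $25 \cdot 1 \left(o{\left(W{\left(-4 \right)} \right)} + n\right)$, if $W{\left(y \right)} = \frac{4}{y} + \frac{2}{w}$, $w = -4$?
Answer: $- \frac{218375}{728} \approx -299.97$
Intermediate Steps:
$W{\left(y \right)} = - \frac{1}{2} + \frac{4}{y}$ ($W{\left(y \right)} = \frac{4}{y} + \frac{2}{-4} = \frac{4}{y} + 2 \left(- \frac{1}{4}\right) = \frac{4}{y} - \frac{1}{2} = - \frac{1}{2} + \frac{4}{y}$)
$n = \frac{1}{728}$ ($n = - \frac{1}{7 \left(-150 + 46\right)} = - \frac{1}{7 \left(-104\right)} = \left(- \frac{1}{7}\right) \left(- \frac{1}{104}\right) = \frac{1}{728} \approx 0.0013736$)
$25 \cdot 1 \left(o{\left(W{\left(-4 \right)} \right)} + n\right) = 25 \cdot 1 \left(-12 + \frac{1}{728}\right) = 25 \left(- \frac{8735}{728}\right) = - \frac{218375}{728}$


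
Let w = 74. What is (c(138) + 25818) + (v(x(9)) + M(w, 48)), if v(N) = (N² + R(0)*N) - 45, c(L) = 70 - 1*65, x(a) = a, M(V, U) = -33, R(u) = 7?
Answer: 25889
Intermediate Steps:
c(L) = 5 (c(L) = 70 - 65 = 5)
v(N) = -45 + N² + 7*N (v(N) = (N² + 7*N) - 45 = -45 + N² + 7*N)
(c(138) + 25818) + (v(x(9)) + M(w, 48)) = (5 + 25818) + ((-45 + 9² + 7*9) - 33) = 25823 + ((-45 + 81 + 63) - 33) = 25823 + (99 - 33) = 25823 + 66 = 25889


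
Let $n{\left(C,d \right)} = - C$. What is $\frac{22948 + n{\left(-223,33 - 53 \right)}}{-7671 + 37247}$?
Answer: $\frac{23171}{29576} \approx 0.78344$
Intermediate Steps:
$\frac{22948 + n{\left(-223,33 - 53 \right)}}{-7671 + 37247} = \frac{22948 - -223}{-7671 + 37247} = \frac{22948 + 223}{29576} = 23171 \cdot \frac{1}{29576} = \frac{23171}{29576}$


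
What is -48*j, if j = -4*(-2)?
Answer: -384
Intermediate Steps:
j = 8
-48*j = -48*8 = -384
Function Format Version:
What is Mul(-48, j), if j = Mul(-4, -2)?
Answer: -384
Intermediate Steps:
j = 8
Mul(-48, j) = Mul(-48, 8) = -384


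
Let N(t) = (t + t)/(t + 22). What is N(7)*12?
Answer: 168/29 ≈ 5.7931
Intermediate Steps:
N(t) = 2*t/(22 + t) (N(t) = (2*t)/(22 + t) = 2*t/(22 + t))
N(7)*12 = (2*7/(22 + 7))*12 = (2*7/29)*12 = (2*7*(1/29))*12 = (14/29)*12 = 168/29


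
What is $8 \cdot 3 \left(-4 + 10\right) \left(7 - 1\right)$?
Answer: $864$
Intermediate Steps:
$8 \cdot 3 \left(-4 + 10\right) \left(7 - 1\right) = 24 \cdot 6 \cdot 6 = 24 \cdot 36 = 864$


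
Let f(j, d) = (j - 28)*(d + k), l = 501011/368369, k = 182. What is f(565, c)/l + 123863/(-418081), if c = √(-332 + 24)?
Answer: 2150251946163719/29923311413 + 395628306*I*√77/501011 ≈ 71859.0 + 6929.2*I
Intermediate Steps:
c = 2*I*√77 (c = √(-308) = 2*I*√77 ≈ 17.55*I)
l = 501011/368369 (l = 501011*(1/368369) = 501011/368369 ≈ 1.3601)
f(j, d) = (-28 + j)*(182 + d) (f(j, d) = (j - 28)*(d + 182) = (-28 + j)*(182 + d))
f(565, c)/l + 123863/(-418081) = (-5096 - 56*I*√77 + 182*565 + (2*I*√77)*565)/(501011/368369) + 123863/(-418081) = (-5096 - 56*I*√77 + 102830 + 1130*I*√77)*(368369/501011) + 123863*(-1/418081) = (97734 + 1074*I*√77)*(368369/501011) - 123863/418081 = (5143167978/71573 + 395628306*I*√77/501011) - 123863/418081 = 2150251946163719/29923311413 + 395628306*I*√77/501011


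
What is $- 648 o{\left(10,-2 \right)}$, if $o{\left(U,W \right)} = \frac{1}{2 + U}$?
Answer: $-54$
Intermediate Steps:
$- 648 o{\left(10,-2 \right)} = - \frac{648}{2 + 10} = - \frac{648}{12} = \left(-648\right) \frac{1}{12} = -54$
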